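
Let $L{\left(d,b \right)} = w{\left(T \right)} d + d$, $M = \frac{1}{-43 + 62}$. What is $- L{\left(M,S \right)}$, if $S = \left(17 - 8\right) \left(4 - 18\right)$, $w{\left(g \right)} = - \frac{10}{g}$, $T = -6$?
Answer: $- \frac{8}{57} \approx -0.14035$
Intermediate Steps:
$M = \frac{1}{19} \approx 0.052632$
$S = -126$ ($S = 9 \left(-14\right) = -126$)
$L{\left(d,b \right)} = \frac{8 d}{3}$ ($L{\left(d,b \right)} = - \frac{10}{-6} d + d = \left(-10\right) \left(- \frac{1}{6}\right) d + d = \frac{5 d}{3} + d = \frac{8 d}{3}$)
$- L{\left(M,S \right)} = - \frac{8}{3 \cdot 19} = \left(-1\right) \frac{8}{57} = - \frac{8}{57}$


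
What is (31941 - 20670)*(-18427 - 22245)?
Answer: -458414112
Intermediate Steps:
(31941 - 20670)*(-18427 - 22245) = 11271*(-40672) = -458414112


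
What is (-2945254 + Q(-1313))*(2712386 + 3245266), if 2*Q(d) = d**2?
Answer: -12411394703214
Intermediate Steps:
Q(d) = d**2/2
(-2945254 + Q(-1313))*(2712386 + 3245266) = (-2945254 + (1/2)*(-1313)**2)*(2712386 + 3245266) = (-2945254 + (1/2)*1723969)*5957652 = (-2945254 + 1723969/2)*5957652 = -4166539/2*5957652 = -12411394703214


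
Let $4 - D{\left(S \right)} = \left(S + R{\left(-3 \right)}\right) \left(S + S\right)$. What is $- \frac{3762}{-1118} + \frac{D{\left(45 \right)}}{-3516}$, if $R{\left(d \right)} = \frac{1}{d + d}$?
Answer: $\frac{8866925}{1965444} \approx 4.5114$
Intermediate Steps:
$R{\left(d \right)} = \frac{1}{2 d}$
$D{\left(S \right)} = 4 - 2 S \left(- \frac{1}{6} + S\right)$ ($D{\left(S \right)} = 4 - \left(S + \frac{1}{2 \left(-3\right)}\right) \left(S + S\right) = 4 - \left(S + \frac{1}{2} \left(- \frac{1}{3}\right)\right) 2 S = 4 - \left(S - \frac{1}{6}\right) 2 S = 4 - \left(- \frac{1}{6} + S\right) 2 S = 4 - 2 S \left(- \frac{1}{6} + S\right)$)
$- \frac{3762}{-1118} + \frac{D{\left(45 \right)}}{-3516} = - \frac{3762}{-1118} + \frac{4 - 2 \cdot 45^{2} + \frac{1}{3} \cdot 45}{-3516} = \left(-3762\right) \left(- \frac{1}{1118}\right) + \left(4 - 4050 + 15\right) \left(- \frac{1}{3516}\right) = \frac{1881}{559} + \left(4 - 4050 + 15\right) \left(- \frac{1}{3516}\right) = \frac{1881}{559} - - \frac{4031}{3516} = \frac{1881}{559} + \frac{4031}{3516} = \frac{8866925}{1965444}$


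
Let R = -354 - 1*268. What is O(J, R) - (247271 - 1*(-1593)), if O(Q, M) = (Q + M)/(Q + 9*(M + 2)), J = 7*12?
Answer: -683878003/2748 ≈ -2.4886e+5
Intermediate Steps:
J = 84
R = -622 (R = -354 - 268 = -622)
O(Q, M) = (M + Q)/(18 + Q + 9*M) (O(Q, M) = (M + Q)/(Q + 9*(2 + M)) = (M + Q)/(Q + (18 + 9*M)) = (M + Q)/(18 + Q + 9*M))
O(J, R) - (247271 - 1*(-1593)) = (-622 + 84)/(18 + 84 + 9*(-622)) - (247271 - 1*(-1593)) = -538/(18 + 84 - 5598) - (247271 + 1593) = -538/(-5496) - 1*248864 = -1/5496*(-538) - 248864 = 269/2748 - 248864 = -683878003/2748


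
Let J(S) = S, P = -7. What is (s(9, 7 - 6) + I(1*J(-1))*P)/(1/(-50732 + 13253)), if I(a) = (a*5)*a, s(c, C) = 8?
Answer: 1011933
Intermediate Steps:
I(a) = 5*a² (I(a) = (5*a)*a = 5*a²)
(s(9, 7 - 6) + I(1*J(-1))*P)/(1/(-50732 + 13253)) = (8 + (5*(1*(-1))²)*(-7))/(1/(-50732 + 13253)) = (8 + (5*(-1)²)*(-7))/(1/(-37479)) = (8 + (5*1)*(-7))/(-1/37479) = (8 + 5*(-7))*(-37479) = (8 - 35)*(-37479) = -27*(-37479) = 1011933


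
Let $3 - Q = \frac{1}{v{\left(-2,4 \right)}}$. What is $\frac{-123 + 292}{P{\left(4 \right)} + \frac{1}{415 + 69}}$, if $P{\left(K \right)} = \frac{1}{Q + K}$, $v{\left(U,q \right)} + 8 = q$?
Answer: $\frac{2372084}{1965} \approx 1207.2$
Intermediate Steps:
$v{\left(U,q \right)} = -8 + q$
$Q = \frac{13}{4}$ ($Q = 3 - \frac{1}{-8 + 4} = 3 - \frac{1}{-4} = 3 - - \frac{1}{4} = 3 + \frac{1}{4} = \frac{13}{4} \approx 3.25$)
$P{\left(K \right)} = \frac{1}{\frac{13}{4} + K}$
$\frac{-123 + 292}{P{\left(4 \right)} + \frac{1}{415 + 69}} = \frac{-123 + 292}{\frac{4}{13 + 4 \cdot 4} + \frac{1}{415 + 69}} = \frac{169}{\frac{4}{13 + 16} + \frac{1}{484}} = \frac{169}{\frac{4}{29} + \frac{1}{484}} = \frac{169}{\frac{1965}{14036}} = 169 \cdot \frac{14036}{1965} = \frac{2372084}{1965}$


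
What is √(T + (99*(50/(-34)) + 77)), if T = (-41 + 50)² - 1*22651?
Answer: 2*I*√1635638/17 ≈ 150.46*I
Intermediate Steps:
T = -22570 (T = 9² - 22651 = 81 - 22651 = -22570)
√(T + (99*(50/(-34)) + 77)) = √(-22570 + (99*(50/(-34)) + 77)) = √(-22570 + (99*(50*(-1/34)) + 77)) = √(-22570 + (99*(-25/17) + 77)) = √(-22570 + (-2475/17 + 77)) = √(-22570 - 1166/17) = √(-384856/17) = 2*I*√1635638/17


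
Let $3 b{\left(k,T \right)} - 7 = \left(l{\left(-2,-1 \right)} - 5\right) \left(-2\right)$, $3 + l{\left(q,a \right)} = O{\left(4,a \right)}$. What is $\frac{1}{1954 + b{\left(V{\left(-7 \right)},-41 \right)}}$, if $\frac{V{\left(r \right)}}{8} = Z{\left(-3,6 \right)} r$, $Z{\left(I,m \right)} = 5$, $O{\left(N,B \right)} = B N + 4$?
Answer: $\frac{3}{5885} \approx 0.00050977$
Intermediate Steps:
$O{\left(N,B \right)} = 4 + B N$
$l{\left(q,a \right)} = 1 + 4 a$ ($l{\left(q,a \right)} = -3 + \left(4 + a 4\right) = -3 + \left(4 + 4 a\right) = 1 + 4 a$)
$V{\left(r \right)} = 40 r$ ($V{\left(r \right)} = 8 \cdot 5 r = 40 r$)
$b{\left(k,T \right)} = \frac{23}{3}$ ($b{\left(k,T \right)} = \frac{7}{3} + \frac{\left(\left(1 + 4 \left(-1\right)\right) - 5\right) \left(-2\right)}{3} = \frac{7}{3} + \frac{\left(\left(1 - 4\right) - 5\right) \left(-2\right)}{3} = \frac{7}{3} + \frac{\left(-3 - 5\right) \left(-2\right)}{3} = \frac{7}{3} + \frac{\left(-8\right) \left(-2\right)}{3} = \frac{7}{3} + \frac{1}{3} \cdot 16 = \frac{7}{3} + \frac{16}{3} = \frac{23}{3}$)
$\frac{1}{1954 + b{\left(V{\left(-7 \right)},-41 \right)}} = \frac{1}{1954 + \frac{23}{3}} = \frac{1}{\frac{5885}{3}} = \frac{3}{5885}$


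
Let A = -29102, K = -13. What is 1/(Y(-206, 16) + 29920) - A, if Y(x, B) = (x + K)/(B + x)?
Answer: 165445423128/5685019 ≈ 29102.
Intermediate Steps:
Y(x, B) = (-13 + x)/(B + x) (Y(x, B) = (x - 13)/(B + x) = (-13 + x)/(B + x))
1/(Y(-206, 16) + 29920) - A = 1/((-13 - 206)/(16 - 206) + 29920) - 1*(-29102) = 1/(-219/(-190) + 29920) + 29102 = 1/(-1/190*(-219) + 29920) + 29102 = 1/(219/190 + 29920) + 29102 = 1/(5685019/190) + 29102 = 190/5685019 + 29102 = 165445423128/5685019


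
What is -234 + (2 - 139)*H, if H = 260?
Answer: -35854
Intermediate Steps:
-234 + (2 - 139)*H = -234 + (2 - 139)*260 = -234 - 137*260 = -234 - 35620 = -35854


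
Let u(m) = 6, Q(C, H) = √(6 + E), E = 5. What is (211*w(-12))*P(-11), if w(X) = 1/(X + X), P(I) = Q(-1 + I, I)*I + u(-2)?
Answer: -211/4 + 2321*√11/24 ≈ 268.00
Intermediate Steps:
Q(C, H) = √11 (Q(C, H) = √(6 + 5) = √11)
P(I) = 6 + I*√11 (P(I) = √11*I + 6 = I*√11 + 6 = 6 + I*√11)
w(X) = 1/(2*X)
(211*w(-12))*P(-11) = (211*((½)/(-12)))*(6 - 11*√11) = (211*((½)*(-1/12)))*(6 - 11*√11) = (211*(-1/24))*(6 - 11*√11) = -211*(6 - 11*√11)/24 = -211/4 + 2321*√11/24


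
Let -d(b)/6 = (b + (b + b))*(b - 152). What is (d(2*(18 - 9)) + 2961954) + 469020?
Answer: 3474390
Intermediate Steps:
d(b) = -18*b*(-152 + b) (d(b) = -6*(b + (b + b))*(b - 152) = -6*(b + 2*b)*(-152 + b) = -6*3*b*(-152 + b) = -18*b*(-152 + b))
(d(2*(18 - 9)) + 2961954) + 469020 = (18*(2*(18 - 9))*(152 - 2*(18 - 9)) + 2961954) + 469020 = (18*(2*9)*(152 - 2*9) + 2961954) + 469020 = (18*18*(152 - 1*18) + 2961954) + 469020 = (18*18*(152 - 18) + 2961954) + 469020 = (18*18*134 + 2961954) + 469020 = (43416 + 2961954) + 469020 = 3005370 + 469020 = 3474390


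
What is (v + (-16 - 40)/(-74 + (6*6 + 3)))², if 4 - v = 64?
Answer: 85264/25 ≈ 3410.6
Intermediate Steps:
v = -60 (v = 4 - 1*64 = 4 - 64 = -60)
(v + (-16 - 40)/(-74 + (6*6 + 3)))² = (-60 + (-16 - 40)/(-74 + (6*6 + 3)))² = (-60 - 56/(-74 + (36 + 3)))² = (-60 - 56/(-74 + 39))² = (-60 - 56/(-35))² = (-60 - 56*(-1/35))² = (-60 + 8/5)² = (-292/5)² = 85264/25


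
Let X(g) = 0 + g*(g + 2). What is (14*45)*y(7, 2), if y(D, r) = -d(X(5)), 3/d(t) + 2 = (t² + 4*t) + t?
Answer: -315/233 ≈ -1.3519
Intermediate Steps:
X(g) = g*(2 + g) (X(g) = 0 + g*(2 + g) = g*(2 + g))
d(t) = 3/(-2 + t² + 5*t) (d(t) = 3/(-2 + ((t² + 4*t) + t)) = 3/(-2 + (t² + 5*t)) = 3/(-2 + t² + 5*t))
y(D, r) = -1/466 (y(D, r) = -3/(-2 + (5*(2 + 5))² + 5*(5*(2 + 5))) = -3/(-2 + (5*7)² + 5*(5*7)) = -3/(-2 + 35² + 5*35) = -3/(-2 + 1225 + 175) = -3/1398 = -1*1/466 = -1/466)
(14*45)*y(7, 2) = (14*45)*(-1/466) = 630*(-1/466) = -315/233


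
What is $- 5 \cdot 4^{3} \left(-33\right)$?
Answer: $10560$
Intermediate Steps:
$- 5 \cdot 4^{3} \left(-33\right) = \left(-5\right) 64 \left(-33\right) = \left(-320\right) \left(-33\right) = 10560$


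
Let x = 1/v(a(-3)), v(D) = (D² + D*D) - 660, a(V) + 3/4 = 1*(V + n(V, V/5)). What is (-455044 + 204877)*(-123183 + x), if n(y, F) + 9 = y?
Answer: 13466733189269/437 ≈ 3.0816e+10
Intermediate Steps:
n(y, F) = -9 + y
a(V) = -39/4 + 2*V (a(V) = -¾ + 1*(V + (-9 + V)) = -¾ + 1*(-9 + 2*V) = -¾ + (-9 + 2*V) = -39/4 + 2*V)
v(D) = -660 + 2*D² (v(D) = (D² + D²) - 660 = 2*D² - 660 = -660 + 2*D²)
x = -8/1311 (x = 1/(-660 + 2*(-39/4 + 2*(-3))²) = 1/(-660 + 2*(-39/4 - 6)²) = 1/(-660 + 2*(-63/4)²) = 1/(-660 + 2*(3969/16)) = 1/(-660 + 3969/8) = 1/(-1311/8) = -8/1311 ≈ -0.0061022)
(-455044 + 204877)*(-123183 + x) = (-455044 + 204877)*(-123183 - 8/1311) = -250167*(-161492921/1311) = 13466733189269/437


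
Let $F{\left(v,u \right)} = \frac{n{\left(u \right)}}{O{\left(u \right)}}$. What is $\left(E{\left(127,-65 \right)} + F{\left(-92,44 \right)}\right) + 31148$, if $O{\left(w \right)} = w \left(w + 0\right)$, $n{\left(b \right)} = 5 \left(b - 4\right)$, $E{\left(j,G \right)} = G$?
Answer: $\frac{7522111}{242} \approx 31083.0$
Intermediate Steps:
$n{\left(b \right)} = -20 + 5 b$ ($n{\left(b \right)} = 5 \left(-4 + b\right) = -20 + 5 b$)
$O{\left(w \right)} = w^{2}$ ($O{\left(w \right)} = w w = w^{2}$)
$F{\left(v,u \right)} = \frac{-20 + 5 u}{u^{2}}$
$\left(E{\left(127,-65 \right)} + F{\left(-92,44 \right)}\right) + 31148 = \left(-65 + \frac{5 \left(-4 + 44\right)}{1936}\right) + 31148 = \left(-65 + 5 \cdot \frac{1}{1936} \cdot 40\right) + 31148 = \left(-65 + \frac{25}{242}\right) + 31148 = - \frac{15705}{242} + 31148 = \frac{7522111}{242}$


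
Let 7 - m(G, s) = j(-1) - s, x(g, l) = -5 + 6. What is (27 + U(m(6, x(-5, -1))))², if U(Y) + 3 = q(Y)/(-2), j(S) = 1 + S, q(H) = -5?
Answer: 2809/4 ≈ 702.25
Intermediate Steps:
x(g, l) = 1
m(G, s) = 7 + s (m(G, s) = 7 - ((1 - 1) - s) = 7 - (0 - s) = 7 - (-1)*s = 7 + s)
U(Y) = -½ (U(Y) = -3 - 5/(-2) = -3 - 5*(-½) = -3 + 5/2 = -½)
(27 + U(m(6, x(-5, -1))))² = (27 - ½)² = (53/2)² = 2809/4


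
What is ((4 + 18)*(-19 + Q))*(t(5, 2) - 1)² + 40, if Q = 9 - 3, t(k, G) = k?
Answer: -4536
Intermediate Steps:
Q = 6
((4 + 18)*(-19 + Q))*(t(5, 2) - 1)² + 40 = ((4 + 18)*(-19 + 6))*(5 - 1)² + 40 = (22*(-13))*4² + 40 = -286*16 + 40 = -4576 + 40 = -4536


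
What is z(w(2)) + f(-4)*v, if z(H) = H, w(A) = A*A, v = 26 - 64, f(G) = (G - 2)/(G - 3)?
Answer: -200/7 ≈ -28.571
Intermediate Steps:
f(G) = (-2 + G)/(-3 + G)
v = -38
w(A) = A²
z(w(2)) + f(-4)*v = 2² + ((-2 - 4)/(-3 - 4))*(-38) = 4 + (-6/(-7))*(-38) = 4 - ⅐*(-6)*(-38) = 4 + (6/7)*(-38) = 4 - 228/7 = -200/7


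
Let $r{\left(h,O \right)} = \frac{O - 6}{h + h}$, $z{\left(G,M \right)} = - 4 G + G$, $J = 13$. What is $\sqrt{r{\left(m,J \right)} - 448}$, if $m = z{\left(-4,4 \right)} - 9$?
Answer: $\frac{i \sqrt{16086}}{6} \approx 21.138 i$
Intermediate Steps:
$z{\left(G,M \right)} = - 3 G$
$m = 3$ ($m = \left(-3\right) \left(-4\right) - 9 = 12 - 9 = 3$)
$r{\left(h,O \right)} = \frac{-6 + O}{2 h}$
$\sqrt{r{\left(m,J \right)} - 448} = \sqrt{\frac{-6 + 13}{2 \cdot 3} - 448} = \sqrt{\frac{1}{2} \cdot \frac{1}{3} \cdot 7 - 448} = \sqrt{\frac{7}{6} - 448} = \sqrt{- \frac{2681}{6}} = \frac{i \sqrt{16086}}{6}$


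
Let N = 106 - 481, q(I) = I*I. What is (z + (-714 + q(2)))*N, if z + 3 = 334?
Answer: 142125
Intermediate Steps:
q(I) = I²
z = 331 (z = -3 + 334 = 331)
N = -375
(z + (-714 + q(2)))*N = (331 + (-714 + 2²))*(-375) = (331 + (-714 + 4))*(-375) = (331 - 710)*(-375) = -379*(-375) = 142125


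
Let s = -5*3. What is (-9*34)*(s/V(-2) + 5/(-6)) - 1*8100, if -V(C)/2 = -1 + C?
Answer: -7080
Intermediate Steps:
s = -15
V(C) = 2 - 2*C (V(C) = -2*(-1 + C) = 2 - 2*C)
(-9*34)*(s/V(-2) + 5/(-6)) - 1*8100 = (-9*34)*(-15/(2 - 2*(-2)) + 5/(-6)) - 1*8100 = -306*(-15/(2 + 4) + 5*(-⅙)) - 8100 = -306*(-15/6 - ⅚) - 8100 = -306*(-15*⅙ - ⅚) - 8100 = -306*(-5/2 - ⅚) - 8100 = -306*(-10/3) - 8100 = 1020 - 8100 = -7080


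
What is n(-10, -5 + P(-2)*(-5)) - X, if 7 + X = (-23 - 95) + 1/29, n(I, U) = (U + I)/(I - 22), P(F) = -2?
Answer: 116113/928 ≈ 125.12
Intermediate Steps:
n(I, U) = (I + U)/(-22 + I)
X = -3624/29 (X = -7 + ((-23 - 95) + 1/29) = -7 + (-118 + 1/29) = -7 - 3421/29 = -3624/29 ≈ -124.97)
n(-10, -5 + P(-2)*(-5)) - X = (-10 + (-5 - 2*(-5)))/(-22 - 10) - 1*(-3624/29) = (-10 + (-5 + 10))/(-32) + 3624/29 = -(-10 + 5)/32 + 3624/29 = -1/32*(-5) + 3624/29 = 5/32 + 3624/29 = 116113/928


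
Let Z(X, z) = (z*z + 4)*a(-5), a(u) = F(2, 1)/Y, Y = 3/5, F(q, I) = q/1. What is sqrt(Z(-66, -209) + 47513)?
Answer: sqrt(1738167)/3 ≈ 439.47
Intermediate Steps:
F(q, I) = q (F(q, I) = q*1 = q)
Y = 3/5 (Y = 3*(1/5) = 3/5 ≈ 0.60000)
a(u) = 10/3 (a(u) = 2/(3/5) = 2*(5/3) = 10/3)
Z(X, z) = 40/3 + 10*z**2/3 (Z(X, z) = (z*z + 4)*(10/3) = (z**2 + 4)*(10/3) = (4 + z**2)*(10/3) = 40/3 + 10*z**2/3)
sqrt(Z(-66, -209) + 47513) = sqrt((40/3 + (10/3)*(-209)**2) + 47513) = sqrt((40/3 + (10/3)*43681) + 47513) = sqrt((40/3 + 436810/3) + 47513) = sqrt(436850/3 + 47513) = sqrt(579389/3) = sqrt(1738167)/3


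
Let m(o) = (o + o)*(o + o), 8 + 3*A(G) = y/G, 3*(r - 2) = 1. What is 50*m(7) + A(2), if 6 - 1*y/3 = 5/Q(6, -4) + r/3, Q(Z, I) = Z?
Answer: 352783/36 ≈ 9799.5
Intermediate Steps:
r = 7/3 (r = 2 + (⅓)*1 = 2 + ⅓ = 7/3 ≈ 2.3333)
y = 79/6 (y = 18 - 3*(5/6 + (7/3)/3) = 18 - 3*(5*(⅙) + (7/3)*(⅓)) = 18 - 3*(⅚ + 7/9) = 18 - 3*29/18 = 18 - 29/6 = 79/6 ≈ 13.167)
A(G) = -8/3 + 79/(18*G) (A(G) = -8/3 + (79/(6*G))/3 = -8/3 + 79/(18*G))
m(o) = 4*o² (m(o) = (2*o)*(2*o) = 4*o²)
50*m(7) + A(2) = 50*(4*7²) + (1/18)*(79 - 48*2)/2 = 50*(4*49) + (1/18)*(½)*(79 - 96) = 50*196 + (1/18)*(½)*(-17) = 9800 - 17/36 = 352783/36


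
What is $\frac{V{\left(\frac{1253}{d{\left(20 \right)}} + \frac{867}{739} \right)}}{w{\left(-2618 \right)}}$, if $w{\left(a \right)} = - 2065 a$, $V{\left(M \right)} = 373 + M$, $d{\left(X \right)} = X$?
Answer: $\frac{922321}{11414741800} \approx 8.0801 \cdot 10^{-5}$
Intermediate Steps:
$\frac{V{\left(\frac{1253}{d{\left(20 \right)}} + \frac{867}{739} \right)}}{w{\left(-2618 \right)}} = \frac{373 + \left(\frac{1253}{20} + \frac{867}{739}\right)}{\left(-2065\right) \left(-2618\right)} = \frac{373 + \left(1253 \cdot \frac{1}{20} + 867 \cdot \frac{1}{739}\right)}{5406170} = \left(373 + \left(\frac{1253}{20} + \frac{867}{739}\right)\right) \frac{1}{5406170} = \left(373 + \frac{943307}{14780}\right) \frac{1}{5406170} = \frac{6456247}{14780} \cdot \frac{1}{5406170} = \frac{922321}{11414741800}$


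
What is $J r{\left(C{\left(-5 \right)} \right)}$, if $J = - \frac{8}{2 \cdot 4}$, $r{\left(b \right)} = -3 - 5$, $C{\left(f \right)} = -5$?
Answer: $8$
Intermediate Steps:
$r{\left(b \right)} = -8$ ($r{\left(b \right)} = -3 - 5 = -8$)
$J = -1$ ($J = - \frac{8}{8} = \left(-8\right) \frac{1}{8} = -1$)
$J r{\left(C{\left(-5 \right)} \right)} = \left(-1\right) \left(-8\right) = 8$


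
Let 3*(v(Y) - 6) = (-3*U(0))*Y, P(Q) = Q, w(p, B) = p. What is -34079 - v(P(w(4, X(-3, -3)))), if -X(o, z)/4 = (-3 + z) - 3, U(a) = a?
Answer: -34085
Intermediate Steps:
X(o, z) = 24 - 4*z (X(o, z) = -4*((-3 + z) - 3) = -4*(-6 + z) = 24 - 4*z)
v(Y) = 6 (v(Y) = 6 + ((-3*0)*Y)/3 = 6 + (0*Y)/3 = 6 + (⅓)*0 = 6 + 0 = 6)
-34079 - v(P(w(4, X(-3, -3)))) = -34079 - 1*6 = -34079 - 6 = -34085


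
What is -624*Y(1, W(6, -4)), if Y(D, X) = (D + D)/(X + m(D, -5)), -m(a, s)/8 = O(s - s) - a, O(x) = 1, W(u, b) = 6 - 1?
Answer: -1248/5 ≈ -249.60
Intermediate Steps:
W(u, b) = 5
m(a, s) = -8 + 8*a (m(a, s) = -8*(1 - a) = -8 + 8*a)
Y(D, X) = 2*D/(-8 + X + 8*D) (Y(D, X) = (D + D)/(X + (-8 + 8*D)) = (2*D)/(-8 + X + 8*D) = 2*D/(-8 + X + 8*D))
-624*Y(1, W(6, -4)) = -1248/(-8 + 5 + 8*1) = -1248/(-8 + 5 + 8) = -1248/5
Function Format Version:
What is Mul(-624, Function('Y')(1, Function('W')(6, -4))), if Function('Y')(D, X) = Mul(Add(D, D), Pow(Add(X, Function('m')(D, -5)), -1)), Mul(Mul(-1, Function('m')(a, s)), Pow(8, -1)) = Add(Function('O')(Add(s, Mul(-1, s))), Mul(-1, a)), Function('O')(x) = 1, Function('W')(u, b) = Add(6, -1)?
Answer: Rational(-1248, 5) ≈ -249.60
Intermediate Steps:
Function('W')(u, b) = 5
Function('m')(a, s) = Add(-8, Mul(8, a)) (Function('m')(a, s) = Mul(-8, Add(1, Mul(-1, a))) = Add(-8, Mul(8, a)))
Function('Y')(D, X) = Mul(2, D, Pow(Add(-8, X, Mul(8, D)), -1)) (Function('Y')(D, X) = Mul(Add(D, D), Pow(Add(X, Add(-8, Mul(8, D))), -1)) = Mul(Mul(2, D), Pow(Add(-8, X, Mul(8, D)), -1)) = Mul(2, D, Pow(Add(-8, X, Mul(8, D)), -1)))
Mul(-624, Function('Y')(1, Function('W')(6, -4))) = Mul(-624, Mul(2, 1, Pow(Add(-8, 5, Mul(8, 1)), -1))) = Mul(-624, Mul(2, 1, Pow(Add(-8, 5, 8), -1))) = Mul(-624, Mul(2, 1, Pow(5, -1))) = Mul(-624, Mul(2, 1, Rational(1, 5))) = Mul(-624, Rational(2, 5)) = Rational(-1248, 5)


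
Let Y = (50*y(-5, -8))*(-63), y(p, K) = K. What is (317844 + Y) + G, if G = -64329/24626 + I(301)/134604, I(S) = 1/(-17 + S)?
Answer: 161468089252488433/470695650768 ≈ 3.4304e+5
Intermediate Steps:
Y = 25200 (Y = (50*(-8))*(-63) = -400*(-63) = 25200)
G = -1229569569359/470695650768 (G = -64329/24626 + 1/((-17 + 301)*134604) = -64329*1/24626 + (1/134604)/284 = -64329/24626 + (1/284)*(1/134604) = -64329/24626 + 1/38227536 = -1229569569359/470695650768 ≈ -2.6122)
(317844 + Y) + G = (317844 + 25200) - 1229569569359/470695650768 = 343044 - 1229569569359/470695650768 = 161468089252488433/470695650768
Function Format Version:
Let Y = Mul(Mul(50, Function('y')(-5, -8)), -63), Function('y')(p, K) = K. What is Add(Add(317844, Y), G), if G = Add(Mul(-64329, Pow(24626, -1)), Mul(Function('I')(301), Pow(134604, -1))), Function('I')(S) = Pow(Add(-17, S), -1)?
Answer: Rational(161468089252488433, 470695650768) ≈ 3.4304e+5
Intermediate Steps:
Y = 25200 (Y = Mul(Mul(50, -8), -63) = Mul(-400, -63) = 25200)
G = Rational(-1229569569359, 470695650768) (G = Add(Mul(-64329, Pow(24626, -1)), Mul(Pow(Add(-17, 301), -1), Pow(134604, -1))) = Add(Mul(-64329, Rational(1, 24626)), Mul(Pow(284, -1), Rational(1, 134604))) = Add(Rational(-64329, 24626), Mul(Rational(1, 284), Rational(1, 134604))) = Add(Rational(-64329, 24626), Rational(1, 38227536)) = Rational(-1229569569359, 470695650768) ≈ -2.6122)
Add(Add(317844, Y), G) = Add(Add(317844, 25200), Rational(-1229569569359, 470695650768)) = Add(343044, Rational(-1229569569359, 470695650768)) = Rational(161468089252488433, 470695650768)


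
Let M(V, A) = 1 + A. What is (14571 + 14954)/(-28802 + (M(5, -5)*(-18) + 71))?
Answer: -29525/28659 ≈ -1.0302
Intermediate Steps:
(14571 + 14954)/(-28802 + (M(5, -5)*(-18) + 71)) = (14571 + 14954)/(-28802 + ((1 - 5)*(-18) + 71)) = 29525/(-28802 + (-4*(-18) + 71)) = 29525/(-28802 + (72 + 71)) = 29525/(-28802 + 143) = 29525/(-28659) = 29525*(-1/28659) = -29525/28659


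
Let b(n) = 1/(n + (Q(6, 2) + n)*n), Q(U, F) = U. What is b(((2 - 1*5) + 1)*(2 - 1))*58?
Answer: -29/5 ≈ -5.8000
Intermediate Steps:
b(n) = 1/(n + n*(6 + n)) (b(n) = 1/(n + (6 + n)*n) = 1/(n + n*(6 + n)))
b(((2 - 1*5) + 1)*(2 - 1))*58 = (1/(((((2 - 1*5) + 1)*(2 - 1)))*(7 + ((2 - 1*5) + 1)*(2 - 1))))*58 = (1/(((((2 - 5) + 1)*1))*(7 + ((2 - 5) + 1)*1)))*58 = (1/((((-3 + 1)*1))*(7 + (-3 + 1)*1)))*58 = (1/(((-2*1))*(7 - 2*1)))*58 = (1/((-2)*(7 - 2)))*58 = -1/2/5*58 = -1/2*1/5*58 = -1/10*58 = -29/5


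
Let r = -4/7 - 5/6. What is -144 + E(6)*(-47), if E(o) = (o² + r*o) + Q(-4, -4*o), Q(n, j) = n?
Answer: -8763/7 ≈ -1251.9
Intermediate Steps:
r = -59/42 (r = -4*⅐ - 5*⅙ = -4/7 - ⅚ = -59/42 ≈ -1.4048)
E(o) = -4 + o² - 59*o/42 (E(o) = (o² - 59*o/42) - 4 = -4 + o² - 59*o/42)
-144 + E(6)*(-47) = -144 + (-4 + 6² - 59/42*6)*(-47) = -144 + (-4 + 36 - 59/7)*(-47) = -144 + (165/7)*(-47) = -144 - 7755/7 = -8763/7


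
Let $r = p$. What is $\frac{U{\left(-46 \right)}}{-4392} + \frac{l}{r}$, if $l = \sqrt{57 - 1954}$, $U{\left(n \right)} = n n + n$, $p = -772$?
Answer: $- \frac{115}{244} - \frac{i \sqrt{1897}}{772} \approx -0.47131 - 0.056418 i$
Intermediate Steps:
$U{\left(n \right)} = n + n^{2}$ ($U{\left(n \right)} = n^{2} + n = n + n^{2}$)
$l = i \sqrt{1897}$ ($l = \sqrt{-1897} = i \sqrt{1897} \approx 43.555 i$)
$r = -772$
$\frac{U{\left(-46 \right)}}{-4392} + \frac{l}{r} = \frac{\left(-46\right) \left(1 - 46\right)}{-4392} + \frac{i \sqrt{1897}}{-772} = \left(-46\right) \left(-45\right) \left(- \frac{1}{4392}\right) + i \sqrt{1897} \left(- \frac{1}{772}\right) = 2070 \left(- \frac{1}{4392}\right) - \frac{i \sqrt{1897}}{772} = - \frac{115}{244} - \frac{i \sqrt{1897}}{772}$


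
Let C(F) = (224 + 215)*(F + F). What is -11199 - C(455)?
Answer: -410689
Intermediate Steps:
C(F) = 878*F (C(F) = 439*(2*F) = 878*F)
-11199 - C(455) = -11199 - 878*455 = -11199 - 1*399490 = -11199 - 399490 = -410689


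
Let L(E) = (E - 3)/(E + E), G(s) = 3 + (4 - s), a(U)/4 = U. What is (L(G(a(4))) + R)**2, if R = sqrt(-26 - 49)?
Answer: -671/9 + 20*I*sqrt(3)/3 ≈ -74.556 + 11.547*I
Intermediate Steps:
a(U) = 4*U
G(s) = 7 - s
L(E) = (-3 + E)/(2*E) (L(E) = (-3 + E)/((2*E)) = (-3 + E)*(1/(2*E)) = (-3 + E)/(2*E))
R = 5*I*sqrt(3) (R = sqrt(-75) = 5*I*sqrt(3) ≈ 8.6602*I)
(L(G(a(4))) + R)**2 = ((-3 + (7 - 4*4))/(2*(7 - 4*4)) + 5*I*sqrt(3))**2 = ((-3 + (7 - 1*16))/(2*(7 - 1*16)) + 5*I*sqrt(3))**2 = ((-3 + (7 - 16))/(2*(7 - 16)) + 5*I*sqrt(3))**2 = ((1/2)*(-3 - 9)/(-9) + 5*I*sqrt(3))**2 = ((1/2)*(-1/9)*(-12) + 5*I*sqrt(3))**2 = (2/3 + 5*I*sqrt(3))**2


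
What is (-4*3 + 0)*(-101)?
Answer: 1212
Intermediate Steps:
(-4*3 + 0)*(-101) = (-12 + 0)*(-101) = -12*(-101) = 1212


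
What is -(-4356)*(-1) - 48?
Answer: -4404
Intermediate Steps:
-(-4356)*(-1) - 48 = -121*36 - 48 = -4356 - 48 = -4404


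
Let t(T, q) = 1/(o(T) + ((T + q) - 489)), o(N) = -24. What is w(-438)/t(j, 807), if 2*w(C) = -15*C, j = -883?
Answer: -1934865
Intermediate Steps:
w(C) = -15*C/2 (w(C) = (-15*C)/2 = -15*C/2)
t(T, q) = 1/(-513 + T + q) (t(T, q) = 1/(-24 + ((T + q) - 489)) = 1/(-24 + (-489 + T + q)) = 1/(-513 + T + q))
w(-438)/t(j, 807) = (-15/2*(-438))/(1/(-513 - 883 + 807)) = 3285/(1/(-589)) = 3285/(-1/589) = 3285*(-589) = -1934865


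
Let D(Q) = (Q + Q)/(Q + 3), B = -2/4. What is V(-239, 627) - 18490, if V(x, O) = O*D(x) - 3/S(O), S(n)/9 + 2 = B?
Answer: -30479269/1770 ≈ -17220.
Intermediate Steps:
B = -1/2 (B = -2*1/4 = -1/2 ≈ -0.50000)
S(n) = -45/2 (S(n) = -18 + 9*(-1/2) = -18 - 9/2 = -45/2)
D(Q) = 2*Q/(3 + Q) (D(Q) = (2*Q)/(3 + Q) = 2*Q/(3 + Q))
V(x, O) = 2/15 + 2*O*x/(3 + x) (V(x, O) = O*(2*x/(3 + x)) - 3/(-45/2) = 2*O*x/(3 + x) - 3*(-2/45) = 2*O*x/(3 + x) + 2/15 = 2/15 + 2*O*x/(3 + x))
V(-239, 627) - 18490 = 2*(3 - 239 + 15*627*(-239))/(15*(3 - 239)) - 18490 = (2/15)*(3 - 239 - 2247795)/(-236) - 18490 = (2/15)*(-1/236)*(-2248031) - 18490 = 2248031/1770 - 18490 = -30479269/1770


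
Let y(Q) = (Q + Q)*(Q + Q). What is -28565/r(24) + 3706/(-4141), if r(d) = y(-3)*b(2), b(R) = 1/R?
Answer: -118354373/74538 ≈ -1587.8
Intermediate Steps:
y(Q) = 4*Q² (y(Q) = (2*Q)*(2*Q) = 4*Q²)
r(d) = 18 (r(d) = (4*(-3)²)/2 = (4*9)*(½) = 36*(½) = 18)
-28565/r(24) + 3706/(-4141) = -28565/18 + 3706/(-4141) = -28565*1/18 + 3706*(-1/4141) = -28565/18 - 3706/4141 = -118354373/74538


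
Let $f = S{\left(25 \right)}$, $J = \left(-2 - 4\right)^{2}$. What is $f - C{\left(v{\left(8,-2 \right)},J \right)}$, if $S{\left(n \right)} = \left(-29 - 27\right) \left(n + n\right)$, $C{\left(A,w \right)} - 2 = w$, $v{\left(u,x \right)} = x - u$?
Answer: $-2838$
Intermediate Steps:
$J = 36$ ($J = \left(-6\right)^{2} = 36$)
$C{\left(A,w \right)} = 2 + w$
$S{\left(n \right)} = - 112 n$ ($S{\left(n \right)} = - 56 \cdot 2 n = - 112 n$)
$f = -2800$ ($f = \left(-112\right) 25 = -2800$)
$f - C{\left(v{\left(8,-2 \right)},J \right)} = -2800 - \left(2 + 36\right) = -2800 - 38 = -2838$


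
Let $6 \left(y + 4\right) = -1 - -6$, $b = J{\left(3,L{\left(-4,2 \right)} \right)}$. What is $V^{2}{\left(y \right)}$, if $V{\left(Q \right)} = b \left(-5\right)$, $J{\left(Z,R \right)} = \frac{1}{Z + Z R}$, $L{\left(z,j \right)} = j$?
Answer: $\frac{25}{81} \approx 0.30864$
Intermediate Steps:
$J{\left(Z,R \right)} = \frac{1}{Z + R Z}$
$b = \frac{1}{9}$ ($b = \frac{1}{3 \left(1 + 2\right)} = \frac{1}{3 \cdot 3} = \frac{1}{3} \cdot \frac{1}{3} = \frac{1}{9} \approx 0.11111$)
$y = - \frac{19}{6}$ ($y = -4 + \frac{-1 - -6}{6} = -4 + \frac{-1 + 6}{6} = -4 + \frac{1}{6} \cdot 5 = -4 + \frac{5}{6} = - \frac{19}{6} \approx -3.1667$)
$V{\left(Q \right)} = - \frac{5}{9}$ ($V{\left(Q \right)} = \frac{1}{9} \left(-5\right) = - \frac{5}{9}$)
$V^{2}{\left(y \right)} = \left(- \frac{5}{9}\right)^{2} = \frac{25}{81}$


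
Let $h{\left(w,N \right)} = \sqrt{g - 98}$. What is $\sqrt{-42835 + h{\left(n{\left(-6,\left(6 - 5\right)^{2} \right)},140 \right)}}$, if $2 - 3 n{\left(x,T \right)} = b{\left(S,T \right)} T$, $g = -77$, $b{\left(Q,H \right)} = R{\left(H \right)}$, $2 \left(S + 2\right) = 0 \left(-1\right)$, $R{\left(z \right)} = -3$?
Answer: $\sqrt{-42835 + 5 i \sqrt{7}} \approx 0.032 + 206.97 i$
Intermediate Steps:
$S = -2$ ($S = -2 + \frac{0 \left(-1\right)}{2} = -2 + \frac{1}{2} \cdot 0 = -2 + 0 = -2$)
$b{\left(Q,H \right)} = -3$
$n{\left(x,T \right)} = \frac{2}{3} + T$ ($n{\left(x,T \right)} = \frac{2}{3} - \frac{\left(-3\right) T}{3} = \frac{2}{3} + T$)
$h{\left(w,N \right)} = 5 i \sqrt{7}$ ($h{\left(w,N \right)} = \sqrt{-77 - 98} = \sqrt{-175} = 5 i \sqrt{7}$)
$\sqrt{-42835 + h{\left(n{\left(-6,\left(6 - 5\right)^{2} \right)},140 \right)}} = \sqrt{-42835 + 5 i \sqrt{7}}$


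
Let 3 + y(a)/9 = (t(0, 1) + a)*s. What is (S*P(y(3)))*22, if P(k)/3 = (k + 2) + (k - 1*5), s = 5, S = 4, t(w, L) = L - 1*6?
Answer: -62568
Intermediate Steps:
t(w, L) = -6 + L (t(w, L) = L - 6 = -6 + L)
y(a) = -252 + 45*a (y(a) = -27 + 9*(((-6 + 1) + a)*5) = -27 + 9*((-5 + a)*5) = -27 + 9*(-25 + 5*a) = -27 + (-225 + 45*a) = -252 + 45*a)
P(k) = -9 + 6*k (P(k) = 3*((k + 2) + (k - 1*5)) = 3*((2 + k) + (k - 5)) = 3*((2 + k) + (-5 + k)) = 3*(-3 + 2*k) = -9 + 6*k)
(S*P(y(3)))*22 = (4*(-9 + 6*(-252 + 45*3)))*22 = (4*(-9 + 6*(-252 + 135)))*22 = (4*(-9 + 6*(-117)))*22 = (4*(-9 - 702))*22 = (4*(-711))*22 = -2844*22 = -62568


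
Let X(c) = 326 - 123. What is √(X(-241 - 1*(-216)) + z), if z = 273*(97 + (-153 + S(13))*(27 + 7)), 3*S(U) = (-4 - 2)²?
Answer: I*√1282078 ≈ 1132.3*I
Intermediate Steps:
S(U) = 12 (S(U) = (-4 - 2)²/3 = (⅓)*(-6)² = (⅓)*36 = 12)
X(c) = 203
z = -1282281 (z = 273*(97 + (-153 + 12)*(27 + 7)) = 273*(97 - 141*34) = 273*(97 - 4794) = 273*(-4697) = -1282281)
√(X(-241 - 1*(-216)) + z) = √(203 - 1282281) = √(-1282078) = I*√1282078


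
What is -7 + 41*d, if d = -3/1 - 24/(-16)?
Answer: -137/2 ≈ -68.500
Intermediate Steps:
d = -3/2 (d = -3*1 - 24*(-1/16) = -3 + 3/2 = -3/2 ≈ -1.5000)
-7 + 41*d = -7 + 41*(-3/2) = -7 - 123/2 = -137/2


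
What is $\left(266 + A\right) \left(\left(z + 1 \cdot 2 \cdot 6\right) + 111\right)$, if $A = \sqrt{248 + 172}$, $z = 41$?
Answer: $43624 + 328 \sqrt{105} \approx 46985.0$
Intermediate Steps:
$A = 2 \sqrt{105}$ ($A = \sqrt{420} = 2 \sqrt{105} \approx 20.494$)
$\left(266 + A\right) \left(\left(z + 1 \cdot 2 \cdot 6\right) + 111\right) = \left(266 + 2 \sqrt{105}\right) \left(\left(41 + 1 \cdot 2 \cdot 6\right) + 111\right) = \left(266 + 2 \sqrt{105}\right) \left(\left(41 + 2 \cdot 6\right) + 111\right) = \left(266 + 2 \sqrt{105}\right) \left(\left(41 + 12\right) + 111\right) = \left(266 + 2 \sqrt{105}\right) \left(53 + 111\right) = \left(266 + 2 \sqrt{105}\right) 164 = 43624 + 328 \sqrt{105}$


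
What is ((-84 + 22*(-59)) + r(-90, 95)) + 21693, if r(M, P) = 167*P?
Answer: 36176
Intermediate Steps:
((-84 + 22*(-59)) + r(-90, 95)) + 21693 = ((-84 + 22*(-59)) + 167*95) + 21693 = ((-84 - 1298) + 15865) + 21693 = (-1382 + 15865) + 21693 = 14483 + 21693 = 36176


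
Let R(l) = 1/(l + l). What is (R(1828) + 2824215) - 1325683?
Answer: 5478632993/3656 ≈ 1.4985e+6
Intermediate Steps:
R(l) = 1/(2*l)
(R(1828) + 2824215) - 1325683 = ((½)/1828 + 2824215) - 1325683 = ((½)*(1/1828) + 2824215) - 1325683 = (1/3656 + 2824215) - 1325683 = 10325330041/3656 - 1325683 = 5478632993/3656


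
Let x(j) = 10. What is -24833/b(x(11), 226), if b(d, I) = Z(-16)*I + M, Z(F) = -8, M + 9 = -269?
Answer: 24833/2086 ≈ 11.905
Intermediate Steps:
M = -278 (M = -9 - 269 = -278)
b(d, I) = -278 - 8*I (b(d, I) = -8*I - 278 = -278 - 8*I)
-24833/b(x(11), 226) = -24833/(-278 - 8*226) = -24833/(-278 - 1808) = -24833/(-2086) = -24833*(-1/2086) = 24833/2086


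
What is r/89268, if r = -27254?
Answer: -13627/44634 ≈ -0.30531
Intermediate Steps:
r/89268 = -27254/89268 = -27254*1/89268 = -13627/44634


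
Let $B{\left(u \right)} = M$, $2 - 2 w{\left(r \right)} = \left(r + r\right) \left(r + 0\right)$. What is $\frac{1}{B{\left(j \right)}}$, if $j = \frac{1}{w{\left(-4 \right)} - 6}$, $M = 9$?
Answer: $\frac{1}{9} \approx 0.11111$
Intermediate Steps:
$w{\left(r \right)} = 1 - r^{2}$ ($w{\left(r \right)} = 1 - \frac{\left(r + r\right) \left(r + 0\right)}{2} = 1 - \frac{2 r r}{2} = 1 - \frac{2 r^{2}}{2} = 1 - r^{2}$)
$j = - \frac{1}{21}$ ($j = \frac{1}{\left(1 - \left(-4\right)^{2}\right) - 6} = \frac{1}{\left(1 - 16\right) - 6} = \frac{1}{-15 - 6} = \frac{1}{-21} = - \frac{1}{21} \approx -0.047619$)
$B{\left(u \right)} = 9$
$\frac{1}{B{\left(j \right)}} = \frac{1}{9}$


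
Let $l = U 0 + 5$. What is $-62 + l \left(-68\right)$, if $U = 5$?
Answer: $-402$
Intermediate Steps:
$l = 5$ ($l = 5 \cdot 0 + 5 = 0 + 5 = 5$)
$-62 + l \left(-68\right) = -62 + 5 \left(-68\right) = -62 - 340 = -402$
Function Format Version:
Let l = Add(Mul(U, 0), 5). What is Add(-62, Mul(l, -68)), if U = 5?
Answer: -402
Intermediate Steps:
l = 5 (l = Add(Mul(5, 0), 5) = Add(0, 5) = 5)
Add(-62, Mul(l, -68)) = Add(-62, Mul(5, -68)) = Add(-62, -340) = -402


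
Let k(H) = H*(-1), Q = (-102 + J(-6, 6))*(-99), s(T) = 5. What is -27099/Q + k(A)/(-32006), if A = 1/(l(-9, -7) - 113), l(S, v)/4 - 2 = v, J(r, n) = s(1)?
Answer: -12817219845/4542003466 ≈ -2.8219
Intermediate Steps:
J(r, n) = 5
l(S, v) = 8 + 4*v
Q = 9603 (Q = (-102 + 5)*(-99) = -97*(-99) = 9603)
A = -1/133 (A = 1/((8 + 4*(-7)) - 113) = 1/((8 - 28) - 113) = 1/(-20 - 113) = 1/(-133) = -1/133 ≈ -0.0075188)
k(H) = -H
-27099/Q + k(A)/(-32006) = -27099/9603 - 1*(-1/133)/(-32006) = -27099*1/9603 + (1/133)*(-1/32006) = -3011/1067 - 1/4256798 = -12817219845/4542003466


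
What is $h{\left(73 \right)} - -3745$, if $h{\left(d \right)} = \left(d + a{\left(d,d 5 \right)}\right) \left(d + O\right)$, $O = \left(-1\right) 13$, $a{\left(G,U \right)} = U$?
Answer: $30025$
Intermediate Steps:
$O = -13$
$h{\left(d \right)} = 6 d \left(-13 + d\right)$ ($h{\left(d \right)} = \left(d + d 5\right) \left(d - 13\right) = \left(d + 5 d\right) \left(-13 + d\right) = 6 d \left(-13 + d\right)$)
$h{\left(73 \right)} - -3745 = 6 \cdot 73 \left(-13 + 73\right) - -3745 = 6 \cdot 73 \cdot 60 + 3745 = 26280 + 3745 = 30025$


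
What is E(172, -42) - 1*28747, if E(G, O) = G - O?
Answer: -28533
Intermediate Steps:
E(172, -42) - 1*28747 = (172 - 1*(-42)) - 1*28747 = (172 + 42) - 28747 = 214 - 28747 = -28533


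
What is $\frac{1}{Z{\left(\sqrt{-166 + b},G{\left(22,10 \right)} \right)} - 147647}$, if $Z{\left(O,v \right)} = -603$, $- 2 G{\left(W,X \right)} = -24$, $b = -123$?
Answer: $- \frac{1}{148250} \approx -6.7454 \cdot 10^{-6}$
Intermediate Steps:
$G{\left(W,X \right)} = 12$ ($G{\left(W,X \right)} = \left(- \frac{1}{2}\right) \left(-24\right) = 12$)
$\frac{1}{Z{\left(\sqrt{-166 + b},G{\left(22,10 \right)} \right)} - 147647} = \frac{1}{-603 - 147647} = \frac{1}{-148250} = - \frac{1}{148250}$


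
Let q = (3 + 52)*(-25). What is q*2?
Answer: -2750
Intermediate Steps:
q = -1375 (q = 55*(-25) = -1375)
q*2 = -1375*2 = -2750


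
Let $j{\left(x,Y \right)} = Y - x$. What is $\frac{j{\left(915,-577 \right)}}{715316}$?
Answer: $- \frac{373}{178829} \approx -0.0020858$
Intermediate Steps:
$\frac{j{\left(915,-577 \right)}}{715316} = \frac{-577 - 915}{715316} = \left(-577 - 915\right) \frac{1}{715316} = \left(-1492\right) \frac{1}{715316} = - \frac{373}{178829}$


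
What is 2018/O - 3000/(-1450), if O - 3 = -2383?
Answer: 42139/34510 ≈ 1.2211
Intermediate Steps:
O = -2380 (O = 3 - 2383 = -2380)
2018/O - 3000/(-1450) = 2018/(-2380) - 3000/(-1450) = 2018*(-1/2380) - 3000*(-1/1450) = -1009/1190 + 60/29 = 42139/34510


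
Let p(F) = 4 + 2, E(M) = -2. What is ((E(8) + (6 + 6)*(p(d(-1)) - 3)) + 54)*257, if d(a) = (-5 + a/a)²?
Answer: 22616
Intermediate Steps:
d(a) = 16 (d(a) = (-5 + 1)² = (-4)² = 16)
p(F) = 6
((E(8) + (6 + 6)*(p(d(-1)) - 3)) + 54)*257 = ((-2 + (6 + 6)*(6 - 3)) + 54)*257 = ((-2 + 12*3) + 54)*257 = ((-2 + 36) + 54)*257 = (34 + 54)*257 = 88*257 = 22616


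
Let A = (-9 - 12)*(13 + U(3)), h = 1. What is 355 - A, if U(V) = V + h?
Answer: 712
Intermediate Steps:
U(V) = 1 + V (U(V) = V + 1 = 1 + V)
A = -357 (A = (-9 - 12)*(13 + (1 + 3)) = -21*(13 + 4) = -21*17 = -357)
355 - A = 355 - 1*(-357) = 355 + 357 = 712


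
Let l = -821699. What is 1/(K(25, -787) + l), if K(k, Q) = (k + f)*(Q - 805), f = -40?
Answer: -1/797819 ≈ -1.2534e-6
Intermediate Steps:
K(k, Q) = (-805 + Q)*(-40 + k) (K(k, Q) = (k - 40)*(Q - 805) = (-40 + k)*(-805 + Q) = (-805 + Q)*(-40 + k))
1/(K(25, -787) + l) = 1/((32200 - 805*25 - 40*(-787) - 787*25) - 821699) = 1/((32200 - 20125 + 31480 - 19675) - 821699) = 1/(23880 - 821699) = 1/(-797819) = -1/797819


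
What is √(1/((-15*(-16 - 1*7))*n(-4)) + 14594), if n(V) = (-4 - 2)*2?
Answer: √6948203285/690 ≈ 120.81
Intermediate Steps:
n(V) = -12 (n(V) = -6*2 = -12)
√(1/((-15*(-16 - 1*7))*n(-4)) + 14594) = √(1/(-15*(-16 - 1*7)*(-12)) + 14594) = √(1/(-15*(-16 - 7)*(-12)) + 14594) = √(1/(-15*(-23)*(-12)) + 14594) = √(1/(345*(-12)) + 14594) = √(1/(-4140) + 14594) = √(-1/4140 + 14594) = √(60419159/4140) = √6948203285/690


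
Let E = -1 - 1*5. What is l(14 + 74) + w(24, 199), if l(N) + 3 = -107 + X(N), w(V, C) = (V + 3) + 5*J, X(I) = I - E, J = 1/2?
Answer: 27/2 ≈ 13.500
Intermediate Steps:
J = ½ ≈ 0.50000
E = -6 (E = -1 - 5 = -6)
X(I) = 6 + I (X(I) = I - 1*(-6) = I + 6 = 6 + I)
w(V, C) = 11/2 + V (w(V, C) = (V + 3) + 5*(½) = (3 + V) + 5/2 = 11/2 + V)
l(N) = -104 + N (l(N) = -3 + (-107 + (6 + N)) = -3 + (-101 + N) = -104 + N)
l(14 + 74) + w(24, 199) = (-104 + (14 + 74)) + (11/2 + 24) = (-104 + 88) + 59/2 = -16 + 59/2 = 27/2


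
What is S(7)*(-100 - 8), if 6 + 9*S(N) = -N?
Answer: 156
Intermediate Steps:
S(N) = -2/3 - N/9 (S(N) = -2/3 + (-N)/9 = -2/3 - N/9)
S(7)*(-100 - 8) = (-2/3 - 1/9*7)*(-100 - 8) = (-2/3 - 7/9)*(-108) = -13/9*(-108) = 156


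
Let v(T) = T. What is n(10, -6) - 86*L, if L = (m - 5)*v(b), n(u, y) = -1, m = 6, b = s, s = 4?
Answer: -345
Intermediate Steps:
b = 4
L = 4 (L = (6 - 5)*4 = 1*4 = 4)
n(10, -6) - 86*L = -1 - 86*4 = -1 - 344 = -345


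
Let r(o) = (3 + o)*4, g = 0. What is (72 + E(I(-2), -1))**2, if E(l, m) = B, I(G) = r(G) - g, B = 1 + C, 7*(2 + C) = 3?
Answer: 250000/49 ≈ 5102.0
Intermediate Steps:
C = -11/7 (C = -2 + (1/7)*3 = -2 + 3/7 = -11/7 ≈ -1.5714)
r(o) = 12 + 4*o
B = -4/7 (B = 1 - 11/7 = -4/7 ≈ -0.57143)
I(G) = 12 + 4*G (I(G) = (12 + 4*G) - 1*0 = (12 + 4*G) + 0 = 12 + 4*G)
E(l, m) = -4/7
(72 + E(I(-2), -1))**2 = (72 - 4/7)**2 = (500/7)**2 = 250000/49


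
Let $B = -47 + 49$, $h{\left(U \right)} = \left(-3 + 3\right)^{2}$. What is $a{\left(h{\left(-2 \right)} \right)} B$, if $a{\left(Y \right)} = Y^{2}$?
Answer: $0$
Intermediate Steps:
$h{\left(U \right)} = 0$ ($h{\left(U \right)} = 0^{2} = 0$)
$B = 2$
$a{\left(h{\left(-2 \right)} \right)} B = 0^{2} \cdot 2 = 0 \cdot 2 = 0$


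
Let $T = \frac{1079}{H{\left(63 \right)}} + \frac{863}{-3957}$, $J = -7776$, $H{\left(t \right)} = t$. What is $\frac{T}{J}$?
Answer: $- \frac{702539}{323081136} \approx -0.0021745$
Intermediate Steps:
$T = \frac{1405078}{83097}$ ($T = \frac{1079}{63} + \frac{863}{-3957} = 1079 \cdot \frac{1}{63} + 863 \left(- \frac{1}{3957}\right) = \frac{1079}{63} - \frac{863}{3957} = \frac{1405078}{83097} \approx 16.909$)
$\frac{T}{J} = \frac{1405078}{83097 \left(-7776\right)} = \frac{1405078}{83097} \left(- \frac{1}{7776}\right) = - \frac{702539}{323081136}$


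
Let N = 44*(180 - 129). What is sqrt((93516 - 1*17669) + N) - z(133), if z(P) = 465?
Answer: -465 + sqrt(78091) ≈ -185.55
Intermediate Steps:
N = 2244 (N = 44*51 = 2244)
sqrt((93516 - 1*17669) + N) - z(133) = sqrt((93516 - 1*17669) + 2244) - 1*465 = sqrt((93516 - 17669) + 2244) - 465 = sqrt(75847 + 2244) - 465 = sqrt(78091) - 465 = -465 + sqrt(78091)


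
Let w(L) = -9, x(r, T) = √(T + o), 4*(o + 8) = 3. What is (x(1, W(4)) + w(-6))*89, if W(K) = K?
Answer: -801 + 89*I*√13/2 ≈ -801.0 + 160.45*I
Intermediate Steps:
o = -29/4 (o = -8 + (¼)*3 = -8 + ¾ = -29/4 ≈ -7.2500)
x(r, T) = √(-29/4 + T) (x(r, T) = √(T - 29/4) = √(-29/4 + T))
(x(1, W(4)) + w(-6))*89 = (√(-29 + 4*4)/2 - 9)*89 = (√(-29 + 16)/2 - 9)*89 = (√(-13)/2 - 9)*89 = ((I*√13)/2 - 9)*89 = (I*√13/2 - 9)*89 = (-9 + I*√13/2)*89 = -801 + 89*I*√13/2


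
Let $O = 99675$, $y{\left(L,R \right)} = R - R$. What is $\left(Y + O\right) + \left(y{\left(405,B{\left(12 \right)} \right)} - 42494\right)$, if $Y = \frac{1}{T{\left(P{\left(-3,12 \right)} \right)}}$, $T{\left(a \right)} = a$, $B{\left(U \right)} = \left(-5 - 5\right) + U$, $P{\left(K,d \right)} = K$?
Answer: $\frac{171542}{3} \approx 57181.0$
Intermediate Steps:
$B{\left(U \right)} = -10 + U$
$y{\left(L,R \right)} = 0$
$Y = - \frac{1}{3}$ ($Y = \frac{1}{-3} = - \frac{1}{3} \approx -0.33333$)
$\left(Y + O\right) + \left(y{\left(405,B{\left(12 \right)} \right)} - 42494\right) = \left(- \frac{1}{3} + 99675\right) + \left(0 - 42494\right) = \frac{299024}{3} - 42494 = \frac{171542}{3}$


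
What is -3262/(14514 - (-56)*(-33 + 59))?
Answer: -1631/7985 ≈ -0.20426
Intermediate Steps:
-3262/(14514 - (-56)*(-33 + 59)) = -3262/(14514 - (-56)*26) = -3262/(14514 - 1*(-1456)) = -3262/(14514 + 1456) = -3262/15970 = -3262*1/15970 = -1631/7985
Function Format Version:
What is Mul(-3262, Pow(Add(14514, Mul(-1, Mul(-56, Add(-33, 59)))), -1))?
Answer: Rational(-1631, 7985) ≈ -0.20426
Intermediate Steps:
Mul(-3262, Pow(Add(14514, Mul(-1, Mul(-56, Add(-33, 59)))), -1)) = Mul(-3262, Pow(Add(14514, Mul(-1, Mul(-56, 26))), -1)) = Mul(-3262, Pow(Add(14514, Mul(-1, -1456)), -1)) = Mul(-3262, Pow(Add(14514, 1456), -1)) = Mul(-3262, Pow(15970, -1)) = Mul(-3262, Rational(1, 15970)) = Rational(-1631, 7985)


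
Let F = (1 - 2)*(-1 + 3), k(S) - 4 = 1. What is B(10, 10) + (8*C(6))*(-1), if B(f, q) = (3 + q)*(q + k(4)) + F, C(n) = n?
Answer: 145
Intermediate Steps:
k(S) = 5 (k(S) = 4 + 1 = 5)
F = -2 (F = -1*2 = -2)
B(f, q) = -2 + (3 + q)*(5 + q) (B(f, q) = (3 + q)*(q + 5) - 2 = (3 + q)*(5 + q) - 2 = -2 + (3 + q)*(5 + q))
B(10, 10) + (8*C(6))*(-1) = (13 + 10² + 8*10) + (8*6)*(-1) = (13 + 100 + 80) + 48*(-1) = 193 - 48 = 145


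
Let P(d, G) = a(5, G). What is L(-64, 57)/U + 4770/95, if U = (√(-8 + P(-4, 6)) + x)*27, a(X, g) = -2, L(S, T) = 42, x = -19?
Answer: 454336/9063 - 2*I*√10/477 ≈ 50.131 - 0.013259*I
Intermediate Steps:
P(d, G) = -2
U = -513 + 27*I*√10 (U = (√(-8 - 2) - 19)*27 = (√(-10) - 19)*27 = (I*√10 - 19)*27 = (-19 + I*√10)*27 = -513 + 27*I*√10 ≈ -513.0 + 85.381*I)
L(-64, 57)/U + 4770/95 = 42/(-513 + 27*I*√10) + 4770/95 = 42/(-513 + 27*I*√10) + 4770*(1/95) = 42/(-513 + 27*I*√10) + 954/19 = 954/19 + 42/(-513 + 27*I*√10)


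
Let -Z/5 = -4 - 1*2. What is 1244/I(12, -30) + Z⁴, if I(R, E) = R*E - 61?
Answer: 341008756/421 ≈ 8.1000e+5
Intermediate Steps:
I(R, E) = -61 + E*R (I(R, E) = E*R - 61 = -61 + E*R)
Z = 30 (Z = -5*(-4 - 1*2) = -5*(-4 - 2) = -5*(-6) = 30)
1244/I(12, -30) + Z⁴ = 1244/(-61 - 30*12) + 30⁴ = 1244/(-61 - 360) + 810000 = 1244/(-421) + 810000 = 1244*(-1/421) + 810000 = -1244/421 + 810000 = 341008756/421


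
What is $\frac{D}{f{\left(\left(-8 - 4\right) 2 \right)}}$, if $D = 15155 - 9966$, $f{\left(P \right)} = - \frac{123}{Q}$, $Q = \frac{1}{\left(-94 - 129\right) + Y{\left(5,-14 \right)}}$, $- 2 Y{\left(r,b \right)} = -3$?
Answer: $\frac{10378}{54489} \approx 0.19046$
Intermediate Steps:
$Y{\left(r,b \right)} = \frac{3}{2}$ ($Y{\left(r,b \right)} = \left(- \frac{1}{2}\right) \left(-3\right) = \frac{3}{2}$)
$Q = - \frac{2}{443}$ ($Q = \frac{1}{\left(-94 - 129\right) + \frac{3}{2}} = \frac{1}{-223 + \frac{3}{2}} = \frac{1}{- \frac{443}{2}} = - \frac{2}{443} \approx -0.0045147$)
$f{\left(P \right)} = \frac{54489}{2}$ ($f{\left(P \right)} = - \frac{123}{- \frac{2}{443}} = \left(-123\right) \left(- \frac{443}{2}\right) = \frac{54489}{2}$)
$D = 5189$ ($D = 15155 - 9966 = 5189$)
$\frac{D}{f{\left(\left(-8 - 4\right) 2 \right)}} = \frac{5189}{\frac{54489}{2}} = 5189 \cdot \frac{2}{54489} = \frac{10378}{54489}$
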